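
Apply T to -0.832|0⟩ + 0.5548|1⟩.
-0.832|0⟩ + (0.3923 + 0.3923i)|1⟩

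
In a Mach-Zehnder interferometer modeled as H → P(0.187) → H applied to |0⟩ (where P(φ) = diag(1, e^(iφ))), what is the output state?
(0.9913 + 0.09296i)|0⟩ + (0.008717 - 0.09296i)|1⟩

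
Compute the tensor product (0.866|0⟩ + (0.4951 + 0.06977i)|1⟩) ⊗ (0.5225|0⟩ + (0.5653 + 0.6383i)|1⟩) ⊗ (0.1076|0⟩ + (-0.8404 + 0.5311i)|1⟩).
0.04869|000⟩ + (-0.3803 + 0.2403i)|001⟩ + (0.05268 + 0.05948i)|010⟩ + (-0.705 - 0.2045i)|011⟩ + (0.02784 + 0.003923i)|100⟩ + (-0.2368 + 0.1068i)|101⟩ + (0.02532 + 0.03825i)|110⟩ + (-0.3866 - 0.1737i)|111⟩

amp(|b₁b₂…⟩) = product of the factor amplitudes for bits b₁, b₂, …; only kets whose every factor amplitude is nonzero survive.
|000⟩: (0.866)(0.5225)(0.1076) = 0.04869
|001⟩: (0.866)(0.5225)(-0.8404 + 0.5311i) = (-0.3803 + 0.2403i)
|010⟩: (0.866)(0.5653 + 0.6383i)(0.1076) = (0.05268 + 0.05948i)
|011⟩: (0.866)(0.5653 + 0.6383i)(-0.8404 + 0.5311i) = (-0.705 - 0.2045i)
|100⟩: (0.4951 + 0.06977i)(0.5225)(0.1076) = (0.02784 + 0.003923i)
|101⟩: (0.4951 + 0.06977i)(0.5225)(-0.8404 + 0.5311i) = (-0.2368 + 0.1068i)
|110⟩: (0.4951 + 0.06977i)(0.5653 + 0.6383i)(0.1076) = (0.02532 + 0.03825i)
|111⟩: (0.4951 + 0.06977i)(0.5653 + 0.6383i)(-0.8404 + 0.5311i) = (-0.3866 - 0.1737i)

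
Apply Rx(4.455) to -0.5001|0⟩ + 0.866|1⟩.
(0.3053 - 0.6859i)|0⟩ + (-0.5287 + 0.3961i)|1⟩

Rx(4.455) = [[cos(θ/2), −i·sin(θ/2)], [−i·sin(θ/2), cos(θ/2)]]; θ = 4.455, cos(θ/2) ≈ -0.610509, sin(θ/2) ≈ 0.792009.
With a = amp(|0⟩) = -0.5001 and b = amp(|1⟩) = 0.866:
new amp(|0⟩) = (-0.610509)·a + (-0.792009i)·b = (0.3053 - 0.6859i)
new amp(|1⟩) = (-0.792009i)·a + (-0.610509)·b = (-0.5287 + 0.3961i)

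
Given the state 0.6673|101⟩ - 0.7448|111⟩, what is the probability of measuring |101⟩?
0.4453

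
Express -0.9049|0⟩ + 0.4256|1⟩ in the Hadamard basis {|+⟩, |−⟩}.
-0.3389|+⟩ - 0.9408|−⟩

With |ψ⟩ = α|0⟩ + β|1⟩, the Hadamard-basis coefficients are ⟨+|ψ⟩ = (α + β)/√2 and ⟨−|ψ⟩ = (α − β)/√2.
Here α = -0.9049, β = 0.4256: (α + β)/√2 = -0.3389, (α − β)/√2 = -0.9408.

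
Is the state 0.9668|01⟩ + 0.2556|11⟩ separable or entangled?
Separable

Writing the state as a|00⟩ + b|01⟩ + c|10⟩ + d|11⟩, it is a product state iff ad − bc = 0.
Here (a, b, c, d) = (0, 0.9668, 0, 0.2556): ad − bc = (0)(0.2556) − (0.9668)(0) = 0, so the state is separable.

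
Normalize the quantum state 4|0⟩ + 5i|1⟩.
0.6247|0⟩ + 0.7809i|1⟩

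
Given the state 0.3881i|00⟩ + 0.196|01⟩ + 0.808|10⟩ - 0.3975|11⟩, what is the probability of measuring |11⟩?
0.158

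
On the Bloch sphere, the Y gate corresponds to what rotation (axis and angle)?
Rotation by π around the y-axis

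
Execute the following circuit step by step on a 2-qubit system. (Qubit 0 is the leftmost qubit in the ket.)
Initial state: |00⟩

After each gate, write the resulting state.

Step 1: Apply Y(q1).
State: i|01⟩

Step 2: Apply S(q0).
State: i|01⟩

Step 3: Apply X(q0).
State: i|11⟩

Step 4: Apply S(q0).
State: -|11⟩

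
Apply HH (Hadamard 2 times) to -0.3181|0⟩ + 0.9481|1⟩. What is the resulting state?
-0.3181|0⟩ + 0.9481|1⟩

H² = I, so an even number of Hadamards cancels: H^2 = I and the state is unchanged.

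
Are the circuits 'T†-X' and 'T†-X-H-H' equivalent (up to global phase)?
Yes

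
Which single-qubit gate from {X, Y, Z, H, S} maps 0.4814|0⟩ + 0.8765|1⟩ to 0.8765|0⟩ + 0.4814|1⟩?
X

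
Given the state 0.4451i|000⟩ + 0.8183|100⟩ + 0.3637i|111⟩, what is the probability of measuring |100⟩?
0.6696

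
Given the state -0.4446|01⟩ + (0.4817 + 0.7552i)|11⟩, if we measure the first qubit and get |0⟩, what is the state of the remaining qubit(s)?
-|1⟩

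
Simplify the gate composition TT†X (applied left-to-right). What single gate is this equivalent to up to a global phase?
X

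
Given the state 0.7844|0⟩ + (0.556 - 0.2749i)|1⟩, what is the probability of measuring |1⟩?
0.3847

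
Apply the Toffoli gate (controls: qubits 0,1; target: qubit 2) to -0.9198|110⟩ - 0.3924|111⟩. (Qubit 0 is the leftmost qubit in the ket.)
-0.3924|110⟩ - 0.9198|111⟩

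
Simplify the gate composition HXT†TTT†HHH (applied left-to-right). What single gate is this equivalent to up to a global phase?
Z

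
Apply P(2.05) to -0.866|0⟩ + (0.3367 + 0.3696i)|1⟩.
-0.866|0⟩ + (-0.4832 + 0.1284i)|1⟩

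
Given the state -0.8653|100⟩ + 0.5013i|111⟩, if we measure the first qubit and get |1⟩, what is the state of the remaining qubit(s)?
-0.8653|00⟩ + 0.5013i|11⟩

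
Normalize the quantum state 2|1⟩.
|1⟩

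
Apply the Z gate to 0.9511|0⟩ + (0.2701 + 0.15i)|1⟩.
0.9511|0⟩ + (-0.2701 - 0.15i)|1⟩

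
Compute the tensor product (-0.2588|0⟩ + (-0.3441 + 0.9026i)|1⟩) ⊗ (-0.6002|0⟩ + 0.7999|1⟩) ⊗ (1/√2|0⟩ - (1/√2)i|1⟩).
0.1098|000⟩ - 0.1098i|001⟩ - 0.1464|010⟩ + 0.1464i|011⟩ + (0.146 - 0.3831i)|100⟩ + (-0.3831 - 0.146i)|101⟩ + (-0.1946 + 0.5105i)|110⟩ + (0.5105 + 0.1946i)|111⟩

amp(|b₁b₂…⟩) = product of the factor amplitudes for bits b₁, b₂, …; only kets whose every factor amplitude is nonzero survive.
|000⟩: (-0.2588)(-0.6002)(1/√2) = 0.1098
|001⟩: (-0.2588)(-0.6002)(-(1/√2)i) = -0.1098i
|010⟩: (-0.2588)(0.7999)(1/√2) = -0.1464
|011⟩: (-0.2588)(0.7999)(-(1/√2)i) = 0.1464i
|100⟩: (-0.3441 + 0.9026i)(-0.6002)(1/√2) = (0.146 - 0.3831i)
|101⟩: (-0.3441 + 0.9026i)(-0.6002)(-(1/√2)i) = (-0.3831 - 0.146i)
|110⟩: (-0.3441 + 0.9026i)(0.7999)(1/√2) = (-0.1946 + 0.5105i)
|111⟩: (-0.3441 + 0.9026i)(0.7999)(-(1/√2)i) = (0.5105 + 0.1946i)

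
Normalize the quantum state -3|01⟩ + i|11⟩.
-0.9487|01⟩ + 0.3162i|11⟩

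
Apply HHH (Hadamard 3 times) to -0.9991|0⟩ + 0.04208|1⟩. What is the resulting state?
-0.6767|0⟩ - 0.7362|1⟩

H² = I, so H^3 = H: a single Hadamard. With (a, b) = (-0.9991, 0.04208), H gives ((a + b)/√2, (a − b)/√2) = (-0.6767, -0.7362).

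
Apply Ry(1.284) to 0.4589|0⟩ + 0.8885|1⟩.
-0.1645|0⟩ + 0.9864|1⟩

Ry(1.284) = [[cos(θ/2), −sin(θ/2)], [sin(θ/2), cos(θ/2)]]; θ = 1.284, cos(θ/2) ≈ 0.8009, sin(θ/2) ≈ 0.598798.
With a = amp(|0⟩) = 0.4589 and b = amp(|1⟩) = 0.8885:
new amp(|0⟩) = (0.8009)·a + (-0.598798)·b = -0.1645
new amp(|1⟩) = (0.598798)·a + (0.8009)·b = 0.9864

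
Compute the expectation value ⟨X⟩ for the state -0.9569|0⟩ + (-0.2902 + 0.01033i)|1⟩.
0.5554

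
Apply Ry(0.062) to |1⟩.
-0.031|0⟩ + 0.9995|1⟩

Ry(0.062) = [[cos(θ/2), −sin(θ/2)], [sin(θ/2), cos(θ/2)]]; θ = 0.062, cos(θ/2) ≈ 0.99952, sin(θ/2) ≈ 0.030995.
With a = amp(|0⟩) = 0 and b = amp(|1⟩) = 1:
new amp(|0⟩) = (0.99952)·a + (-0.030995)·b = -0.031
new amp(|1⟩) = (0.030995)·a + (0.99952)·b = 0.9995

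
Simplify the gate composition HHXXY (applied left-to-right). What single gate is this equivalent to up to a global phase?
Y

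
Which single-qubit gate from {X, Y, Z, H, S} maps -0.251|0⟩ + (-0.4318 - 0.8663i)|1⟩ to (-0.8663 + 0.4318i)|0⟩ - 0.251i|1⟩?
Y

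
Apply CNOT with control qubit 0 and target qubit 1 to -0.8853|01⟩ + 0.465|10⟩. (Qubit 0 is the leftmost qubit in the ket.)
-0.8853|01⟩ + 0.465|11⟩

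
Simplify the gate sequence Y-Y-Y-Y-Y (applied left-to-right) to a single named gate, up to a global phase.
Y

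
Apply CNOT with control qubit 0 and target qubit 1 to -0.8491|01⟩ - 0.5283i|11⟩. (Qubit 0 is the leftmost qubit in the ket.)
-0.8491|01⟩ - 0.5283i|10⟩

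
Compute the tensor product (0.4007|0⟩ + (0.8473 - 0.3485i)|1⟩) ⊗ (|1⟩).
0.4007|01⟩ + (0.8473 - 0.3485i)|11⟩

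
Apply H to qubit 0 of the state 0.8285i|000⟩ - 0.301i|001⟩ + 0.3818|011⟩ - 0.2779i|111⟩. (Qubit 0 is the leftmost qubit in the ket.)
0.5858i|000⟩ - 0.2128i|001⟩ + (0.27 - 0.1965i)|011⟩ + 0.5858i|100⟩ - 0.2128i|101⟩ + (0.27 + 0.1965i)|111⟩

H on qubit 0 mixes each pair of kets that differ only in qubit 0: amplitudes (a, b) of (|…0…⟩, |…1…⟩) become ((a + b)/√2, (a − b)/√2). Kets absent from the input have amplitude 0.
(|000⟩, |100⟩): (a, b) = (0.8285i, 0) → (0.5858i, 0.5858i)
(|001⟩, |101⟩): (a, b) = (-0.301i, 0) → (-0.2128i, -0.2128i)
(|011⟩, |111⟩): (a, b) = (0.3818, -0.2779i) → ((0.27 - 0.1965i), (0.27 + 0.1965i))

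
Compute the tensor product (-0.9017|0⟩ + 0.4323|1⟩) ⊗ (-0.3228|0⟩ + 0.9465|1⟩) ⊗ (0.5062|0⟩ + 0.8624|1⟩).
0.1473|000⟩ + 0.251|001⟩ - 0.432|010⟩ - 0.736|011⟩ - 0.07064|100⟩ - 0.1203|101⟩ + 0.2071|110⟩ + 0.3529|111⟩

amp(|b₁b₂…⟩) = product of the factor amplitudes for bits b₁, b₂, …; only kets whose every factor amplitude is nonzero survive.
|000⟩: (-0.9017)(-0.3228)(0.5062) = 0.1473
|001⟩: (-0.9017)(-0.3228)(0.8624) = 0.251
|010⟩: (-0.9017)(0.9465)(0.5062) = -0.432
|011⟩: (-0.9017)(0.9465)(0.8624) = -0.736
|100⟩: (0.4323)(-0.3228)(0.5062) = -0.07064
|101⟩: (0.4323)(-0.3228)(0.8624) = -0.1203
|110⟩: (0.4323)(0.9465)(0.5062) = 0.2071
|111⟩: (0.4323)(0.9465)(0.8624) = 0.3529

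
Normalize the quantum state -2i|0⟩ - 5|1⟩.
-0.3714i|0⟩ - 0.9285|1⟩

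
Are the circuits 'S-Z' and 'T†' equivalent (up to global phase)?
No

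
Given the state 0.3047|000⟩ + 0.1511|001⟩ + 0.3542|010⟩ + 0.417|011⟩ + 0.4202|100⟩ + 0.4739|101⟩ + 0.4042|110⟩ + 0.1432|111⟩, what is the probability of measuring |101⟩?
0.2246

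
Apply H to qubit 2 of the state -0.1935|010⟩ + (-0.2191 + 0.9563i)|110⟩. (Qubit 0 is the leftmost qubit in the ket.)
-0.1368|010⟩ - 0.1368|011⟩ + (-0.1549 + 0.6762i)|110⟩ + (-0.1549 + 0.6762i)|111⟩

H on qubit 2 mixes each pair of kets that differ only in qubit 2: amplitudes (a, b) of (|…0…⟩, |…1…⟩) become ((a + b)/√2, (a − b)/√2). Kets absent from the input have amplitude 0.
(|010⟩, |011⟩): (a, b) = (-0.1935, 0) → (-0.1368, -0.1368)
(|110⟩, |111⟩): (a, b) = ((-0.2191 + 0.9563i), 0) → ((-0.1549 + 0.6762i), (-0.1549 + 0.6762i))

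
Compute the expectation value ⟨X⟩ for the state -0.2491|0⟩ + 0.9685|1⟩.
-0.4825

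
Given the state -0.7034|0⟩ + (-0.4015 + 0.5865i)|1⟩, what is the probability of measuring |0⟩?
0.4948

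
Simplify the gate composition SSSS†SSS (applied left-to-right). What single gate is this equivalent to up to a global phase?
S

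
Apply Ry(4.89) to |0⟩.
-0.767|0⟩ + 0.6416|1⟩

Ry(4.89) = [[cos(θ/2), −sin(θ/2)], [sin(θ/2), cos(θ/2)]]; θ = 4.89, cos(θ/2) ≈ -0.767033, sin(θ/2) ≈ 0.641608.
With a = amp(|0⟩) = 1 and b = amp(|1⟩) = 0:
new amp(|0⟩) = (-0.767033)·a + (-0.641608)·b = -0.767
new amp(|1⟩) = (0.641608)·a + (-0.767033)·b = 0.6416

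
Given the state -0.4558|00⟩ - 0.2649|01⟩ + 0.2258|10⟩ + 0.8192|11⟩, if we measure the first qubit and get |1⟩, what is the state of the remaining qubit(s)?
0.2657|0⟩ + 0.964|1⟩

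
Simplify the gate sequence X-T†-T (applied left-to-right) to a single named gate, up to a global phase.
X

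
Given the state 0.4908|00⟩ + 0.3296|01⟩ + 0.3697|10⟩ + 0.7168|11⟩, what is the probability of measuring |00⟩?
0.2409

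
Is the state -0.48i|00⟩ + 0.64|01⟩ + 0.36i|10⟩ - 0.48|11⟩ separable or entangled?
Separable

Writing the state as a|00⟩ + b|01⟩ + c|10⟩ + d|11⟩, it is a product state iff ad − bc = 0.
Here (a, b, c, d) = (-0.48i, 0.64, 0.36i, -0.48): ad − bc = (-0.48i)(-0.48) − (0.64)(0.36i) = 0, so the state is separable.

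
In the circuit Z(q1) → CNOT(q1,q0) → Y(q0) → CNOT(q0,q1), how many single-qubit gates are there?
2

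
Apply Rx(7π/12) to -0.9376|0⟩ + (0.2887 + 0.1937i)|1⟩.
(-0.4171 - 0.229i)|0⟩ + (0.1757 + 0.8618i)|1⟩

Rx(7π/12) = [[cos(θ/2), −i·sin(θ/2)], [−i·sin(θ/2), cos(θ/2)]]; θ = 7π/12, cos(θ/2) ≈ 0.608761, sin(θ/2) ≈ 0.793353.
With a = amp(|0⟩) = -0.9376 and b = amp(|1⟩) = (0.2887 + 0.1937i):
new amp(|0⟩) = (0.608761)·a + (-0.793353i)·b = (-0.4171 - 0.229i)
new amp(|1⟩) = (-0.793353i)·a + (0.608761)·b = (0.1757 + 0.8618i)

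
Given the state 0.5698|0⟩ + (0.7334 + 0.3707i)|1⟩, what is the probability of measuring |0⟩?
0.3247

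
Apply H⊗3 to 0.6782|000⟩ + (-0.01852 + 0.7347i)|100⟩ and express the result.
(0.2332 + 0.2598i)|000⟩ + (0.2332 + 0.2598i)|001⟩ + (0.2332 + 0.2598i)|010⟩ + (0.2332 + 0.2598i)|011⟩ + (0.2463 - 0.2598i)|100⟩ + (0.2463 - 0.2598i)|101⟩ + (0.2463 - 0.2598i)|110⟩ + (0.2463 - 0.2598i)|111⟩

H⊗3 gives amp(|y⟩) = (1/2√2) Σ_x (−1)^(x·y) amp(|x⟩), where x·y is the number of positions in which both x and y have a 1.
|000⟩: (0.6782 + (-0.01852 + 0.7347i))/(2√2) = (0.2332 + 0.2598i)
|001⟩: (0.6782 + (-0.01852 + 0.7347i))/(2√2) = (0.2332 + 0.2598i)
|010⟩: (0.6782 + (-0.01852 + 0.7347i))/(2√2) = (0.2332 + 0.2598i)
|011⟩: (0.6782 + (-0.01852 + 0.7347i))/(2√2) = (0.2332 + 0.2598i)
|100⟩: (0.6782 - (-0.01852 + 0.7347i))/(2√2) = (0.2463 - 0.2598i)
|101⟩: (0.6782 - (-0.01852 + 0.7347i))/(2√2) = (0.2463 - 0.2598i)
|110⟩: (0.6782 - (-0.01852 + 0.7347i))/(2√2) = (0.2463 - 0.2598i)
|111⟩: (0.6782 - (-0.01852 + 0.7347i))/(2√2) = (0.2463 - 0.2598i)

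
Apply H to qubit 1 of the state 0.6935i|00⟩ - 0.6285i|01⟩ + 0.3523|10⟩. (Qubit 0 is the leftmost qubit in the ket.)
0.04596i|00⟩ + 0.9348i|01⟩ + 0.2491|10⟩ + 0.2491|11⟩

H on qubit 1 mixes each pair of kets that differ only in qubit 1: amplitudes (a, b) of (|…0…⟩, |…1…⟩) become ((a + b)/√2, (a − b)/√2). Kets absent from the input have amplitude 0.
(|00⟩, |01⟩): (a, b) = (0.6935i, -0.6285i) → (0.04596i, 0.9348i)
(|10⟩, |11⟩): (a, b) = (0.3523, 0) → (0.2491, 0.2491)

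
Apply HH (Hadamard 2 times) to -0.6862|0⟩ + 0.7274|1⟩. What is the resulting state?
-0.6862|0⟩ + 0.7274|1⟩

H² = I, so an even number of Hadamards cancels: H^2 = I and the state is unchanged.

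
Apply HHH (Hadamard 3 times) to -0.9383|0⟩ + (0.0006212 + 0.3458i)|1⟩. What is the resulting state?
(-0.663 + 0.2445i)|0⟩ + (-0.6639 - 0.2445i)|1⟩

H² = I, so H^3 = H: a single Hadamard. With (a, b) = (-0.9383, (0.0006212 + 0.3458i)), H gives ((a + b)/√2, (a − b)/√2) = ((-0.663 + 0.2445i), (-0.6639 - 0.2445i)).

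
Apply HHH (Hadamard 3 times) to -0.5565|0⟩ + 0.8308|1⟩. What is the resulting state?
0.194|0⟩ - 0.981|1⟩

H² = I, so H^3 = H: a single Hadamard. With (a, b) = (-0.5565, 0.8308), H gives ((a + b)/√2, (a − b)/√2) = (0.194, -0.981).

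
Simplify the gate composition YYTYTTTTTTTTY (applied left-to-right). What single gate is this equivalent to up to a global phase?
T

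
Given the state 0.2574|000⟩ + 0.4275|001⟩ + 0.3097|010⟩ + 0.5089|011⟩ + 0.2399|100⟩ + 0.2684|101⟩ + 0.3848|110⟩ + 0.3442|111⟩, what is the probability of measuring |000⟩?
0.06625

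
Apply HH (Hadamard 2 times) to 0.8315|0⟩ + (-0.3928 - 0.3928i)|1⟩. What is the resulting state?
0.8315|0⟩ + (-0.3928 - 0.3928i)|1⟩

H² = I, so an even number of Hadamards cancels: H^2 = I and the state is unchanged.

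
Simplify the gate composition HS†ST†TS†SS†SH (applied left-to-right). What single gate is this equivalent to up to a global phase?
I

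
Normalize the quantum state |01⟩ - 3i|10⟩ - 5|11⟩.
0.169|01⟩ - 0.5071i|10⟩ - 0.8452|11⟩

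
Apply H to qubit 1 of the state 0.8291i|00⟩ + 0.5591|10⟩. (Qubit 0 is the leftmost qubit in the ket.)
0.5863i|00⟩ + 0.5863i|01⟩ + 0.3953|10⟩ + 0.3953|11⟩

H on qubit 1 mixes each pair of kets that differ only in qubit 1: amplitudes (a, b) of (|…0…⟩, |…1…⟩) become ((a + b)/√2, (a − b)/√2). Kets absent from the input have amplitude 0.
(|00⟩, |01⟩): (a, b) = (0.8291i, 0) → (0.5863i, 0.5863i)
(|10⟩, |11⟩): (a, b) = (0.5591, 0) → (0.3953, 0.3953)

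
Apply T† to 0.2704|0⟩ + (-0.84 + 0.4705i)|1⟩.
0.2704|0⟩ + (-0.2613 + 0.9267i)|1⟩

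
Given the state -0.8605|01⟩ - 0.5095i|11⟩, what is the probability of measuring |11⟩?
0.2596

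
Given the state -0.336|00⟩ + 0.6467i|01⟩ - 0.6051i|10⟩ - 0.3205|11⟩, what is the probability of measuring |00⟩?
0.1129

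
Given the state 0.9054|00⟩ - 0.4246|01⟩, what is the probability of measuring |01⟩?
0.1803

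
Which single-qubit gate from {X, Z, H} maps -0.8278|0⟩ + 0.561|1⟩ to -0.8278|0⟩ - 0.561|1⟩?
Z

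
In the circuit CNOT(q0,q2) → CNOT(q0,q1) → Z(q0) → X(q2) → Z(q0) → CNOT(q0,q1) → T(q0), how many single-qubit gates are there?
4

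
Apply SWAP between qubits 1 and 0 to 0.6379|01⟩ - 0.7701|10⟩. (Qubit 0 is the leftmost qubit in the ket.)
-0.7701|01⟩ + 0.6379|10⟩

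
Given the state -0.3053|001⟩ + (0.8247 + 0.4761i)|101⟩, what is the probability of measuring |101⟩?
0.9068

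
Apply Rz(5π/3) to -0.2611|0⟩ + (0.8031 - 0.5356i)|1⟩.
(0.2261 + 0.1306i)|0⟩ + (-0.4277 + 0.8654i)|1⟩

Rz(5π/3) = [[e^(−iθ/2), 0], [0, e^(iθ/2)]] with e^(±iθ/2) = cos(θ/2) ± i·sin(θ/2); θ = 5π/3, cos(θ/2) ≈ -0.866025, sin(θ/2) ≈ 0.5.
With a = amp(|0⟩) = -0.2611 and b = amp(|1⟩) = (0.8031 - 0.5356i):
new amp(|0⟩) = (-0.866025 - 0.5i)·a = (0.2261 + 0.1306i)
new amp(|1⟩) = (-0.866025 + 0.5i)·b = (-0.4277 + 0.8654i)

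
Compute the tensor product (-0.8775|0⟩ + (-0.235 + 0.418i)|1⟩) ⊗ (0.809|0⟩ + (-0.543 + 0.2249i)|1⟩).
-0.7099|00⟩ + (0.4765 - 0.1973i)|01⟩ + (-0.1901 + 0.3382i)|10⟩ + (0.0336 - 0.2798i)|11⟩

amp(|b₁b₂…⟩) = product of the factor amplitudes for bits b₁, b₂, …; only kets whose every factor amplitude is nonzero survive.
|00⟩: (-0.8775)(0.809) = -0.7099
|01⟩: (-0.8775)(-0.543 + 0.2249i) = (0.4765 - 0.1973i)
|10⟩: (-0.235 + 0.418i)(0.809) = (-0.1901 + 0.3382i)
|11⟩: (-0.235 + 0.418i)(-0.543 + 0.2249i) = (0.0336 - 0.2798i)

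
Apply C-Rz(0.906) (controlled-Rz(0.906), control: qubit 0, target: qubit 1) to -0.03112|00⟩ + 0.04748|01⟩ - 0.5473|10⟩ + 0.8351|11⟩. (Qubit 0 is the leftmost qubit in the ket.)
-0.03112|00⟩ + 0.04748|01⟩ + (-0.4921 + 0.2395i)|10⟩ + (0.7509 + 0.3655i)|11⟩

C-Rz(0.906) leaves the control-|0⟩ kets |00⟩, |01⟩ unchanged and applies Rz(0.906) to qubit 1 on the control-|1⟩ pair (|10⟩, |11⟩).
Rz(0.906) = [[e^(−iθ/2), 0], [0, e^(iθ/2)]] with e^(±iθ/2) = cos(θ/2) ± i·sin(θ/2); θ = 0.906, cos(θ/2) ≈ 0.899138, sin(θ/2) ≈ 0.437665.
With a = amp(|10⟩) = -0.5473 and b = amp(|11⟩) = 0.8351:
new amp(|10⟩) = (0.899138 - 0.437665i)·a = (-0.4921 + 0.2395i)
new amp(|11⟩) = (0.899138 + 0.437665i)·b = (0.7509 + 0.3655i)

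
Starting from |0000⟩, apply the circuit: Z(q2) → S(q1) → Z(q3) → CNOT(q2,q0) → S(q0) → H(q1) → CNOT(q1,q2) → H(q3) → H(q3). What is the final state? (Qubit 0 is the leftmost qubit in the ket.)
1/√2|0000⟩ + 1/√2|0110⟩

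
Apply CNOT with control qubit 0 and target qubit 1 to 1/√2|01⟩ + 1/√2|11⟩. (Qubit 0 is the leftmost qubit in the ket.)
1/√2|01⟩ + 1/√2|10⟩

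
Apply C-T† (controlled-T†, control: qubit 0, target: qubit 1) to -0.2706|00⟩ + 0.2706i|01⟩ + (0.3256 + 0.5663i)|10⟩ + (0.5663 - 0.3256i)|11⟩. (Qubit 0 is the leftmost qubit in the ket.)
-0.2706|00⟩ + 0.2706i|01⟩ + (0.3256 + 0.5663i)|10⟩ + (0.1702 - 0.6307i)|11⟩

C-T† leaves the control-|0⟩ kets |00⟩, |01⟩ unchanged and applies T† to qubit 1 on the control-|1⟩ pair (|10⟩, |11⟩).
T† = [[1, 0], [0, (1/√2 - (1/√2)i)]].
With a = amp(|10⟩) = (0.3256 + 0.5663i) and b = amp(|11⟩) = (0.5663 - 0.3256i):
new amp(|10⟩) = (1)·a = (0.3256 + 0.5663i)
new amp(|11⟩) = (1/√2 - (1/√2)i)·b = (0.1702 - 0.6307i)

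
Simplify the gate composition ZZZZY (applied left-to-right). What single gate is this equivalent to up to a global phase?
Y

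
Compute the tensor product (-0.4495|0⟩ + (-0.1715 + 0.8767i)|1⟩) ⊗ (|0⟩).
-0.4495|00⟩ + (-0.1715 + 0.8767i)|10⟩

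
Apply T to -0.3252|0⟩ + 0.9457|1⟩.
-0.3252|0⟩ + (0.6687 + 0.6687i)|1⟩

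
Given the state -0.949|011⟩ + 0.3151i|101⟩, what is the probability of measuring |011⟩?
0.9006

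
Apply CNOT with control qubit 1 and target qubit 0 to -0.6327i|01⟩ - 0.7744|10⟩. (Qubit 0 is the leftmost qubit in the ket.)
-0.7744|10⟩ - 0.6327i|11⟩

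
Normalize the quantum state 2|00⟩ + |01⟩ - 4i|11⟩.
0.4364|00⟩ + 0.2182|01⟩ - 0.8729i|11⟩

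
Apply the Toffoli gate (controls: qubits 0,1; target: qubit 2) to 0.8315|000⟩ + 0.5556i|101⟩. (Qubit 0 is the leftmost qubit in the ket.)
0.8315|000⟩ + 0.5556i|101⟩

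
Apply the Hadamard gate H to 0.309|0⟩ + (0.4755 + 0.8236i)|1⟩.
(0.5547 + 0.5824i)|0⟩ + (-0.1177 - 0.5824i)|1⟩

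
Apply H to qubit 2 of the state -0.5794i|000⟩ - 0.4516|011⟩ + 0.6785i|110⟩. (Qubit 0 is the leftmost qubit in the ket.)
-0.4097i|000⟩ - 0.4097i|001⟩ - 0.3193|010⟩ + 0.3193|011⟩ + 0.4798i|110⟩ + 0.4798i|111⟩

H on qubit 2 mixes each pair of kets that differ only in qubit 2: amplitudes (a, b) of (|…0…⟩, |…1…⟩) become ((a + b)/√2, (a − b)/√2). Kets absent from the input have amplitude 0.
(|000⟩, |001⟩): (a, b) = (-0.5794i, 0) → (-0.4097i, -0.4097i)
(|010⟩, |011⟩): (a, b) = (0, -0.4516) → (-0.3193, 0.3193)
(|110⟩, |111⟩): (a, b) = (0.6785i, 0) → (0.4798i, 0.4798i)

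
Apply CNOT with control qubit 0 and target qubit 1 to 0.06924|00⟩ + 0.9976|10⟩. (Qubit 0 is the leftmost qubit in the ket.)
0.06924|00⟩ + 0.9976|11⟩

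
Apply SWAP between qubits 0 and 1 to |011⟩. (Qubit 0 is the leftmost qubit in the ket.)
|101⟩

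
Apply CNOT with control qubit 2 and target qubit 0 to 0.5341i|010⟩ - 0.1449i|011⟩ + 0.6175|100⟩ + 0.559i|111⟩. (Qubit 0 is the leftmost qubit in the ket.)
0.5341i|010⟩ + 0.559i|011⟩ + 0.6175|100⟩ - 0.1449i|111⟩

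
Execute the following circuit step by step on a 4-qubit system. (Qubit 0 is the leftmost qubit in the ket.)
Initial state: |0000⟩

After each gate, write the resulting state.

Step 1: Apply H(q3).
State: 1/√2|0000⟩ + 1/√2|0001⟩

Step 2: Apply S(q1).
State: 1/√2|0000⟩ + 1/√2|0001⟩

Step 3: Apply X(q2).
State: 1/√2|0010⟩ + 1/√2|0011⟩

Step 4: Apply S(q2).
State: (1/√2)i|0010⟩ + (1/√2)i|0011⟩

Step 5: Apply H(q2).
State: (1/2)i|0000⟩ + (1/2)i|0001⟩ - (1/2)i|0010⟩ - (1/2)i|0011⟩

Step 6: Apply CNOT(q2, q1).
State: (1/2)i|0000⟩ + (1/2)i|0001⟩ - (1/2)i|0110⟩ - (1/2)i|0111⟩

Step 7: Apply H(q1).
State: (1/√8)i|0000⟩ + (1/√8)i|0001⟩ - (1/√8)i|0010⟩ - (1/√8)i|0011⟩ + (1/√8)i|0100⟩ + (1/√8)i|0101⟩ + (1/√8)i|0110⟩ + (1/√8)i|0111⟩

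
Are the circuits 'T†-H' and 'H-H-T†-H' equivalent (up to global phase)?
Yes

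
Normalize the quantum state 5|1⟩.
|1⟩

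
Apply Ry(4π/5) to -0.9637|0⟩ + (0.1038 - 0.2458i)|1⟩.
(-0.3965 + 0.2338i)|0⟩ + (-0.8845 - 0.07596i)|1⟩

Ry(4π/5) = [[cos(θ/2), −sin(θ/2)], [sin(θ/2), cos(θ/2)]]; θ = 4π/5, cos(θ/2) ≈ 0.309017, sin(θ/2) ≈ 0.951057.
With a = amp(|0⟩) = -0.9637 and b = amp(|1⟩) = (0.1038 - 0.2458i):
new amp(|0⟩) = (0.309017)·a + (-0.951057)·b = (-0.3965 + 0.2338i)
new amp(|1⟩) = (0.951057)·a + (0.309017)·b = (-0.8845 - 0.07596i)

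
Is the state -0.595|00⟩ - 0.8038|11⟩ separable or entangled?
Entangled

Writing the state as a|00⟩ + b|01⟩ + c|10⟩ + d|11⟩, it is a product state iff ad − bc = 0.
Here (a, b, c, d) = (-0.595, 0, 0, -0.8038): ad − bc = (-0.595)(-0.8038) − (0)(0) = 0.4783 ≠ 0, so the state is entangled.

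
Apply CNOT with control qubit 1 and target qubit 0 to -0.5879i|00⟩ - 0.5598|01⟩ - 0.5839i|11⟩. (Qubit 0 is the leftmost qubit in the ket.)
-0.5879i|00⟩ - 0.5839i|01⟩ - 0.5598|11⟩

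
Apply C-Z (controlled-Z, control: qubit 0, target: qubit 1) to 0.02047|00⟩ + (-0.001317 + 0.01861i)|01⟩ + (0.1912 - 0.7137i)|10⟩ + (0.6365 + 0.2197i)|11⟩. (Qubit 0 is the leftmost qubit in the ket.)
0.02047|00⟩ + (-0.001317 + 0.01861i)|01⟩ + (0.1912 - 0.7137i)|10⟩ + (-0.6365 - 0.2197i)|11⟩

C-Z leaves the control-|0⟩ kets |00⟩, |01⟩ unchanged and applies Z to qubit 1 on the control-|1⟩ pair (|10⟩, |11⟩).
Z = [[1, 0], [0, -1]].
With a = amp(|10⟩) = (0.1912 - 0.7137i) and b = amp(|11⟩) = (0.6365 + 0.2197i):
new amp(|10⟩) = (1)·a = (0.1912 - 0.7137i)
new amp(|11⟩) = (-1)·b = (-0.6365 - 0.2197i)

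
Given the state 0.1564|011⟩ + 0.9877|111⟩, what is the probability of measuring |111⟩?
0.9756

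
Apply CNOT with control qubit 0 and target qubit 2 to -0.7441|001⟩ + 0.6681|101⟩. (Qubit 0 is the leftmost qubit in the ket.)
-0.7441|001⟩ + 0.6681|100⟩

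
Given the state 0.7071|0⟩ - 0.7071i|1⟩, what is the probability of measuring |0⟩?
0.5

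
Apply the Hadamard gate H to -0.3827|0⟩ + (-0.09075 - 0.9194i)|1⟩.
(-0.3348 - 0.6501i)|0⟩ + (-0.2064 + 0.6501i)|1⟩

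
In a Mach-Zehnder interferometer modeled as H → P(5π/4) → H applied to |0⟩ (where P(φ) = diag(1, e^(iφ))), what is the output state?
(0.1464 - (1/√8)i)|0⟩ + (0.8536 + (1/√8)i)|1⟩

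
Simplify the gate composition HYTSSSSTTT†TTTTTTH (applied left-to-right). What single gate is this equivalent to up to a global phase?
Y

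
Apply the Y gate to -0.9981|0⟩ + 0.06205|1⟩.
-0.06205i|0⟩ - 0.9981i|1⟩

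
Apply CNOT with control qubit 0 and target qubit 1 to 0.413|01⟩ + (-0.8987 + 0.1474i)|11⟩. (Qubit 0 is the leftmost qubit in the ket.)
0.413|01⟩ + (-0.8987 + 0.1474i)|10⟩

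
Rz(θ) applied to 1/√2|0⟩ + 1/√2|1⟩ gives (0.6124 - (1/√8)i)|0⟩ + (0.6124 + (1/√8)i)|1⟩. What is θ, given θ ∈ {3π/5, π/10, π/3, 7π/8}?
π/3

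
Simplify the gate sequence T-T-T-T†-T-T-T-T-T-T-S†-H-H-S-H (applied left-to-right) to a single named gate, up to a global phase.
H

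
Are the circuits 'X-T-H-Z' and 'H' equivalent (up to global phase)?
No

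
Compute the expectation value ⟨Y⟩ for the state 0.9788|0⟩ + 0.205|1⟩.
0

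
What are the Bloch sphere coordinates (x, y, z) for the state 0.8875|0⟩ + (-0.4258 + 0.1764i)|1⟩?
(-0.7558, 0.3131, 0.5752)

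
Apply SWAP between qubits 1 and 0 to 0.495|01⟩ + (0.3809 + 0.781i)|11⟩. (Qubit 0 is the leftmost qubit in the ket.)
0.495|10⟩ + (0.3809 + 0.781i)|11⟩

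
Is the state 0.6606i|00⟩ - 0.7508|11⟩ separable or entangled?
Entangled

Writing the state as a|00⟩ + b|01⟩ + c|10⟩ + d|11⟩, it is a product state iff ad − bc = 0.
Here (a, b, c, d) = (0.6606i, 0, 0, -0.7508): ad − bc = (0.6606i)(-0.7508) − (0)(0) = -0.496i ≠ 0, so the state is entangled.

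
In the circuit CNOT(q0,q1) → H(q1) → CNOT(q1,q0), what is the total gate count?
3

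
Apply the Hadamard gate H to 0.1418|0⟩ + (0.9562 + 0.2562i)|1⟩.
(0.7764 + 0.1812i)|0⟩ + (-0.5759 - 0.1812i)|1⟩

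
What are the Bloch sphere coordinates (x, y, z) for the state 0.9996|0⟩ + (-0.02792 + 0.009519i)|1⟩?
(-0.05582, 0.01903, 0.9983)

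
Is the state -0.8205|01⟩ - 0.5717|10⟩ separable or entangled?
Entangled

Writing the state as a|00⟩ + b|01⟩ + c|10⟩ + d|11⟩, it is a product state iff ad − bc = 0.
Here (a, b, c, d) = (0, -0.8205, -0.5717, 0): ad − bc = (0)(0) − (-0.8205)(-0.5717) = -0.4691 ≠ 0, so the state is entangled.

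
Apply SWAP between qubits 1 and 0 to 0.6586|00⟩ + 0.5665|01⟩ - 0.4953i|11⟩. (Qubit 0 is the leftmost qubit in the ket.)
0.6586|00⟩ + 0.5665|10⟩ - 0.4953i|11⟩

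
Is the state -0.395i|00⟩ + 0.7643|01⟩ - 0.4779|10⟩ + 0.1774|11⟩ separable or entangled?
Entangled

Writing the state as a|00⟩ + b|01⟩ + c|10⟩ + d|11⟩, it is a product state iff ad − bc = 0.
Here (a, b, c, d) = (-0.395i, 0.7643, -0.4779, 0.1774): ad − bc = (-0.395i)(0.1774) − (0.7643)(-0.4779) = (0.3653 - 0.07007i) ≠ 0, so the state is entangled.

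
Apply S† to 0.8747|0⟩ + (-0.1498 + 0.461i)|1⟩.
0.8747|0⟩ + (0.461 + 0.1498i)|1⟩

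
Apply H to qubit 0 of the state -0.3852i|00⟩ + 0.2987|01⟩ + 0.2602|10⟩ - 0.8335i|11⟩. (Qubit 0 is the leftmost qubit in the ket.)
(0.184 - 0.2724i)|00⟩ + (0.2112 - 0.5894i)|01⟩ + (-0.184 - 0.2724i)|10⟩ + (0.2112 + 0.5894i)|11⟩

H on qubit 0 mixes each pair of kets that differ only in qubit 0: amplitudes (a, b) of (|…0…⟩, |…1…⟩) become ((a + b)/√2, (a − b)/√2). Kets absent from the input have amplitude 0.
(|00⟩, |10⟩): (a, b) = (-0.3852i, 0.2602) → ((0.184 - 0.2724i), (-0.184 - 0.2724i))
(|01⟩, |11⟩): (a, b) = (0.2987, -0.8335i) → ((0.2112 - 0.5894i), (0.2112 + 0.5894i))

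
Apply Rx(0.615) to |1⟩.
-0.3027i|0⟩ + 0.9531|1⟩

Rx(0.615) = [[cos(θ/2), −i·sin(θ/2)], [−i·sin(θ/2), cos(θ/2)]]; θ = 0.615, cos(θ/2) ≈ 0.953093, sin(θ/2) ≈ 0.302677.
With a = amp(|0⟩) = 0 and b = amp(|1⟩) = 1:
new amp(|0⟩) = (0.953093)·a + (-0.302677i)·b = -0.3027i
new amp(|1⟩) = (-0.302677i)·a + (0.953093)·b = 0.9531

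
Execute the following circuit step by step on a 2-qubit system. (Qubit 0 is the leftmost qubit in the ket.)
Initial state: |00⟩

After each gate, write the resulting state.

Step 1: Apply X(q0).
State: |10⟩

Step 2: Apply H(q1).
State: 1/√2|10⟩ + 1/√2|11⟩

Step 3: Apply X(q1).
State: 1/√2|10⟩ + 1/√2|11⟩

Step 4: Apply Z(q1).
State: 1/√2|10⟩ - 1/√2|11⟩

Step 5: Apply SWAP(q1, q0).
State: 1/√2|01⟩ - 1/√2|11⟩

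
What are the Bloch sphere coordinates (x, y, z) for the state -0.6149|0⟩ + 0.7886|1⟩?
(-0.9698, 0, -0.2438)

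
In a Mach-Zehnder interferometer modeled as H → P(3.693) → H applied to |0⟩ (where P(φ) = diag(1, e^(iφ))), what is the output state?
(0.07411 - 0.2619i)|0⟩ + (0.9259 + 0.2619i)|1⟩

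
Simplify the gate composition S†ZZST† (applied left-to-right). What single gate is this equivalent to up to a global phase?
T†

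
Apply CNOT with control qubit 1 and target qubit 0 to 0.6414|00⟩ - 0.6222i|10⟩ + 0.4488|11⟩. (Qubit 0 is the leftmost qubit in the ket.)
0.6414|00⟩ + 0.4488|01⟩ - 0.6222i|10⟩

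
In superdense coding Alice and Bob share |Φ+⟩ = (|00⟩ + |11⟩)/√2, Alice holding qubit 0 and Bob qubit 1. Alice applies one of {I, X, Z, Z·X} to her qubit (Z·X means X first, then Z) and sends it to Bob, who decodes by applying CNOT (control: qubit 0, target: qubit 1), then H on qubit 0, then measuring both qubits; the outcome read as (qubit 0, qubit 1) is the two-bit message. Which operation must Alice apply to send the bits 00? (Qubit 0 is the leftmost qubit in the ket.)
I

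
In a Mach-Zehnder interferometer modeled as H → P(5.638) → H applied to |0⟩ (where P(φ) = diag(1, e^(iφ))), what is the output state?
(0.8995 - 0.3007i)|0⟩ + (0.1005 + 0.3007i)|1⟩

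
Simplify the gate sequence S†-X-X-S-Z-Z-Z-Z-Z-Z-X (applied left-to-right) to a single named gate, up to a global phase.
X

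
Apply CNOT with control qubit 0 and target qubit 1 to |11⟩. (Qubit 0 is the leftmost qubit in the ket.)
|10⟩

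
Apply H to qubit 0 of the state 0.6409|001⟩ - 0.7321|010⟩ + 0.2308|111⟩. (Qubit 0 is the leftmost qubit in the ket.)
0.4532|001⟩ - 0.5177|010⟩ + 0.1632|011⟩ + 0.4532|101⟩ - 0.5177|110⟩ - 0.1632|111⟩

H on qubit 0 mixes each pair of kets that differ only in qubit 0: amplitudes (a, b) of (|…0…⟩, |…1…⟩) become ((a + b)/√2, (a − b)/√2). Kets absent from the input have amplitude 0.
(|001⟩, |101⟩): (a, b) = (0.6409, 0) → (0.4532, 0.4532)
(|010⟩, |110⟩): (a, b) = (-0.7321, 0) → (-0.5177, -0.5177)
(|011⟩, |111⟩): (a, b) = (0, 0.2308) → (0.1632, -0.1632)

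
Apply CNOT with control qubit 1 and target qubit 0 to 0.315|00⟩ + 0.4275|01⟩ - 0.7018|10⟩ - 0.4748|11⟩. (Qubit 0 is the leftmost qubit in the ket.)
0.315|00⟩ - 0.4748|01⟩ - 0.7018|10⟩ + 0.4275|11⟩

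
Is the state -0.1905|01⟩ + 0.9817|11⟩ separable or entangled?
Separable

Writing the state as a|00⟩ + b|01⟩ + c|10⟩ + d|11⟩, it is a product state iff ad − bc = 0.
Here (a, b, c, d) = (0, -0.1905, 0, 0.9817): ad − bc = (0)(0.9817) − (-0.1905)(0) = 0, so the state is separable.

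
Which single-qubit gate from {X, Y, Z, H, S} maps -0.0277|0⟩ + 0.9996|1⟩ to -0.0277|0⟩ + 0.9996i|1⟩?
S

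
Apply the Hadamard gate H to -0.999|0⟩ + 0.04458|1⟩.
-0.6749|0⟩ - 0.7379|1⟩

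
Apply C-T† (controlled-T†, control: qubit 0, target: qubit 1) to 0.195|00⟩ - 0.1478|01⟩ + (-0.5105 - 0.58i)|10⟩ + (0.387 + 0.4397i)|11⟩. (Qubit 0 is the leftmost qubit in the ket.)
0.195|00⟩ - 0.1478|01⟩ + (-0.5105 - 0.58i)|10⟩ + (0.5846 + 0.03726i)|11⟩

C-T† leaves the control-|0⟩ kets |00⟩, |01⟩ unchanged and applies T† to qubit 1 on the control-|1⟩ pair (|10⟩, |11⟩).
T† = [[1, 0], [0, (1/√2 - (1/√2)i)]].
With a = amp(|10⟩) = (-0.5105 - 0.58i) and b = amp(|11⟩) = (0.387 + 0.4397i):
new amp(|10⟩) = (1)·a = (-0.5105 - 0.58i)
new amp(|11⟩) = (1/√2 - (1/√2)i)·b = (0.5846 + 0.03726i)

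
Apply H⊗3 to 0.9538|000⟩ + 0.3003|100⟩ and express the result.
0.4434|000⟩ + 0.4434|001⟩ + 0.4434|010⟩ + 0.4434|011⟩ + 0.231|100⟩ + 0.231|101⟩ + 0.231|110⟩ + 0.231|111⟩

H⊗3 gives amp(|y⟩) = (1/2√2) Σ_x (−1)^(x·y) amp(|x⟩), where x·y is the number of positions in which both x and y have a 1.
|000⟩: (0.9538 + 0.3003)/(2√2) = 0.4434
|001⟩: (0.9538 + 0.3003)/(2√2) = 0.4434
|010⟩: (0.9538 + 0.3003)/(2√2) = 0.4434
|011⟩: (0.9538 + 0.3003)/(2√2) = 0.4434
|100⟩: (0.9538 - 0.3003)/(2√2) = 0.231
|101⟩: (0.9538 - 0.3003)/(2√2) = 0.231
|110⟩: (0.9538 - 0.3003)/(2√2) = 0.231
|111⟩: (0.9538 - 0.3003)/(2√2) = 0.231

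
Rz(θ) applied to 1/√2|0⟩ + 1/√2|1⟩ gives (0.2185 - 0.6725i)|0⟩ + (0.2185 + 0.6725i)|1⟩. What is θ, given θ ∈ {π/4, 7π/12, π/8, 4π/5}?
4π/5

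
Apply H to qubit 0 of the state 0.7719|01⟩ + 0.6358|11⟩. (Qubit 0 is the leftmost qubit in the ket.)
0.9954|01⟩ + 0.09624|11⟩

H on qubit 0 mixes each pair of kets that differ only in qubit 0: amplitudes (a, b) of (|…0…⟩, |…1…⟩) become ((a + b)/√2, (a − b)/√2). Kets absent from the input have amplitude 0.
(|01⟩, |11⟩): (a, b) = (0.7719, 0.6358) → (0.9954, 0.09624)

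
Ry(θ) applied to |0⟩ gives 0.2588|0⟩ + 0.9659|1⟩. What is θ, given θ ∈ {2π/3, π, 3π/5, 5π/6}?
5π/6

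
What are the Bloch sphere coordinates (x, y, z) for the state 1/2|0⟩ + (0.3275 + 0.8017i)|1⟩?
(0.3275, 0.8017, -0.5)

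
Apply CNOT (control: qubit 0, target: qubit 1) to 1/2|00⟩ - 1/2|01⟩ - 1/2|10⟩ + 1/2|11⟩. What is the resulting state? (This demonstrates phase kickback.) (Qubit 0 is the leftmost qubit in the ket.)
1/2|00⟩ - 1/2|01⟩ + 1/2|10⟩ - 1/2|11⟩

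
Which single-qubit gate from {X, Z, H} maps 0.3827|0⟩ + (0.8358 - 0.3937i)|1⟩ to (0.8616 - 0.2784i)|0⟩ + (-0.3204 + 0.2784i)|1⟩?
H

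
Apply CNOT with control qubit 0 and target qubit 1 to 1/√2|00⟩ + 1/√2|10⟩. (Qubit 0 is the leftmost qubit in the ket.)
1/√2|00⟩ + 1/√2|11⟩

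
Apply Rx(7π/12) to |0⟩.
0.6088|0⟩ - 0.7934i|1⟩

Rx(7π/12) = [[cos(θ/2), −i·sin(θ/2)], [−i·sin(θ/2), cos(θ/2)]]; θ = 7π/12, cos(θ/2) ≈ 0.608761, sin(θ/2) ≈ 0.793353.
With a = amp(|0⟩) = 1 and b = amp(|1⟩) = 0:
new amp(|0⟩) = (0.608761)·a + (-0.793353i)·b = 0.6088
new amp(|1⟩) = (-0.793353i)·a + (0.608761)·b = -0.7934i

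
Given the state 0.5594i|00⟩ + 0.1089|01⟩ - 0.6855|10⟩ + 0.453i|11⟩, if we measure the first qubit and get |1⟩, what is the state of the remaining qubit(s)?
-0.8343|0⟩ + 0.5513i|1⟩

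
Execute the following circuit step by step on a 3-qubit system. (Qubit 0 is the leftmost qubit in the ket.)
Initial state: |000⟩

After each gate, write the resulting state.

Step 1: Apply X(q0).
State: |100⟩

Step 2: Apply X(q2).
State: |101⟩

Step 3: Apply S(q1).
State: |101⟩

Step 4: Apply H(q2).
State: 1/√2|100⟩ - 1/√2|101⟩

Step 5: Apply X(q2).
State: -1/√2|100⟩ + 1/√2|101⟩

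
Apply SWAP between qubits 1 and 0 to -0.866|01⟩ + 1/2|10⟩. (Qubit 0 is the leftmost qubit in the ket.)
1/2|01⟩ - 0.866|10⟩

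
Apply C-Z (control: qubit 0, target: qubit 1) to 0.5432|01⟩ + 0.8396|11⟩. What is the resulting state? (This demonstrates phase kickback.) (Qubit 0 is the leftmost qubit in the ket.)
0.5432|01⟩ - 0.8396|11⟩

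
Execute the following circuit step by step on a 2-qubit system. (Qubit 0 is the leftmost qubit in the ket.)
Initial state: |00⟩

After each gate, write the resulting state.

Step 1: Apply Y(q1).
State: i|01⟩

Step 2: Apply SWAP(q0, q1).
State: i|10⟩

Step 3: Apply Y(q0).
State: |00⟩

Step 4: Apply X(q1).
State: |01⟩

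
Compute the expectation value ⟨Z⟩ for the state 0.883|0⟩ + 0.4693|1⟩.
0.5594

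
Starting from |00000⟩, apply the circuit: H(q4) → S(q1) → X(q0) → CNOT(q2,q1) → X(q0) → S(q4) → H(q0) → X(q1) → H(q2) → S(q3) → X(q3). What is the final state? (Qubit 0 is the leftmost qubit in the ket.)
1/√8|01010⟩ + (1/√8)i|01011⟩ + 1/√8|01110⟩ + (1/√8)i|01111⟩ + 1/√8|11010⟩ + (1/√8)i|11011⟩ + 1/√8|11110⟩ + (1/√8)i|11111⟩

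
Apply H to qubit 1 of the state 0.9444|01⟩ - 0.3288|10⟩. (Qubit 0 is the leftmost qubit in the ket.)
0.6678|00⟩ - 0.6678|01⟩ - 0.2325|10⟩ - 0.2325|11⟩

H on qubit 1 mixes each pair of kets that differ only in qubit 1: amplitudes (a, b) of (|…0…⟩, |…1…⟩) become ((a + b)/√2, (a − b)/√2). Kets absent from the input have amplitude 0.
(|00⟩, |01⟩): (a, b) = (0, 0.9444) → (0.6678, -0.6678)
(|10⟩, |11⟩): (a, b) = (-0.3288, 0) → (-0.2325, -0.2325)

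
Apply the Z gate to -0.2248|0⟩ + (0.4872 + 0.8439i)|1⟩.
-0.2248|0⟩ + (-0.4872 - 0.8439i)|1⟩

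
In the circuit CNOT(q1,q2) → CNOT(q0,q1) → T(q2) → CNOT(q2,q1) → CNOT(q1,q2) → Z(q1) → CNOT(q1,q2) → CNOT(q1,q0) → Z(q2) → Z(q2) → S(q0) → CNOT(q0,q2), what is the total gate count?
12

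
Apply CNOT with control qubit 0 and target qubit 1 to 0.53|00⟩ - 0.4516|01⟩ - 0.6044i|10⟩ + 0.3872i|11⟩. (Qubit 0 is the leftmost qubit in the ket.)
0.53|00⟩ - 0.4516|01⟩ + 0.3872i|10⟩ - 0.6044i|11⟩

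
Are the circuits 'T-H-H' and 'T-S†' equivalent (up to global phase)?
No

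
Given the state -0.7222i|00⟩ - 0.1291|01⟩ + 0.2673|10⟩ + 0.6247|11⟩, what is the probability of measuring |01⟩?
0.01667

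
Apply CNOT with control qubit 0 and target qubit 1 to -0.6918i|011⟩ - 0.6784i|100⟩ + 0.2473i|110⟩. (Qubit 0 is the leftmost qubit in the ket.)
-0.6918i|011⟩ + 0.2473i|100⟩ - 0.6784i|110⟩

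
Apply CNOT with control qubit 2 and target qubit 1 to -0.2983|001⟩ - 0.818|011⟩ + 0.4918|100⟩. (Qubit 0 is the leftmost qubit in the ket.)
-0.818|001⟩ - 0.2983|011⟩ + 0.4918|100⟩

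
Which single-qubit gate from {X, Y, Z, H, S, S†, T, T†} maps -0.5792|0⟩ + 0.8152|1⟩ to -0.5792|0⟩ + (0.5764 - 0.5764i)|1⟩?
T†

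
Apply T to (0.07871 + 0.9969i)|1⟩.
(-0.6493 + 0.7606i)|1⟩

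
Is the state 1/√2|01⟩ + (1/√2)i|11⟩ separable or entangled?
Separable

Writing the state as a|00⟩ + b|01⟩ + c|10⟩ + d|11⟩, it is a product state iff ad − bc = 0.
Here (a, b, c, d) = (0, 1/√2, 0, (1/√2)i): ad − bc = (0)((1/√2)i) − (1/√2)(0) = 0, so the state is separable.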